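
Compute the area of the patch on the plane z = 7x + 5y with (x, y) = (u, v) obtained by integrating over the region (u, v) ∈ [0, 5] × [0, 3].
Area = 75*sqrt(3)

Area = ∫∫ √(EG − F²) du dv with √(EG − F²) = 5*sqrt(3). Integrating over [0, 5] × [0, 3] gives 75*sqrt(3).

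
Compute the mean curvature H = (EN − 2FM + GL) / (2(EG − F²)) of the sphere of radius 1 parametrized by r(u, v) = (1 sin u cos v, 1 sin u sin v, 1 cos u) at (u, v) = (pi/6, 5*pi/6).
H = -1

With E = 1, F = 0, G = sin(u)^2, L = -sin(u)/Abs(sin(u)), M = 0, N = -sin(u)^3/Abs(sin(u)), assemble
  H = (EN − 2FM + GL) / (2(EG − F²)) = -sin(u)/Abs(sin(u)).
At (u, v) = (pi/6, 5*pi/6): H = -1.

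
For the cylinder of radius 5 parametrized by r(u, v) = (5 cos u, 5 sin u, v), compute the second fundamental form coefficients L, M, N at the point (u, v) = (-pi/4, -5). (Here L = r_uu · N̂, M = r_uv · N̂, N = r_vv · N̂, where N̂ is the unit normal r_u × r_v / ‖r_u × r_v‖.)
L = -5;  M = 0;  N = 0

Compute the unit normal N̂(u, v) = (cos(u), sin(u), 0), and the second partials r_uu, r_uv, r_vv. Take dot products:
  L(u, v) = r_uu · N̂ = -5,
  M(u, v) = r_uv · N̂ = 0,
  N(u, v) = r_vv · N̂ = 0.
Evaluating at (u, v) = (-pi/4, -5):
  L = -5, M = 0, N = 0.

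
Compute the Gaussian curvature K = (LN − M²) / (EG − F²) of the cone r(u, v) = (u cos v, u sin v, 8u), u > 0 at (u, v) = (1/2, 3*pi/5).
K = 0

Coefficients of the first fundamental form: E = 65, F = 0, G = u^2.
Coefficients of the second fundamental form: L = 0, M = 0, N = 8*sqrt(65)*u^2/(65*Abs(u)).
Assemble K = (LN − M²)/(EG − F²) = 0. At (u, v) = (1/2, 3*pi/5): K = 0.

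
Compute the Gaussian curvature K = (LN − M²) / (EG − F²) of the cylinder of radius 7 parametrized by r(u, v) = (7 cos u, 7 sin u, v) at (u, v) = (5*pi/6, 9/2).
K = 0

Coefficients of the first fundamental form: E = 49, F = 0, G = 1.
Coefficients of the second fundamental form: L = -7, M = 0, N = 0.
Assemble K = (LN − M²)/(EG − F²) = 0. At (u, v) = (5*pi/6, 9/2): K = 0.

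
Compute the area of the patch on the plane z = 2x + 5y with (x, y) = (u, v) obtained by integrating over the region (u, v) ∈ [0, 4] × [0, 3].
Area = 12*sqrt(30)

Area = ∫∫ √(EG − F²) du dv with √(EG − F²) = sqrt(30). Integrating over [0, 4] × [0, 3] gives 12*sqrt(30).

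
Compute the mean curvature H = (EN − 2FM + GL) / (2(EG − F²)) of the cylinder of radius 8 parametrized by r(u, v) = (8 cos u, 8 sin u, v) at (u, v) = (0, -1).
H = -1/16

With E = 64, F = 0, G = 1, L = -8, M = 0, N = 0, assemble
  H = (EN − 2FM + GL) / (2(EG − F²)) = -1/16.
At (u, v) = (0, -1): H = -1/16.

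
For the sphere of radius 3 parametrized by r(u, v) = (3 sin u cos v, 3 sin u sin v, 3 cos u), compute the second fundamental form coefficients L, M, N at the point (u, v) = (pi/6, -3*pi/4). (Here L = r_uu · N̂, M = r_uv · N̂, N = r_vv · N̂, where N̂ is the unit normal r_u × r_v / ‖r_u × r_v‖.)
L = -3;  M = 0;  N = -3/4

Compute the unit normal N̂(u, v) = (sin(u)^2*cos(v)/Abs(sin(u)), sin(u)^2*sin(v)/Abs(sin(u)), sin(2*u)/(2*Abs(sin(u)))), and the second partials r_uu, r_uv, r_vv. Take dot products:
  L(u, v) = r_uu · N̂ = -3*sin(u)/Abs(sin(u)),
  M(u, v) = r_uv · N̂ = 0,
  N(u, v) = r_vv · N̂ = -3*sin(u)^3/Abs(sin(u)).
Evaluating at (u, v) = (pi/6, -3*pi/4):
  L = -3, M = 0, N = -3/4.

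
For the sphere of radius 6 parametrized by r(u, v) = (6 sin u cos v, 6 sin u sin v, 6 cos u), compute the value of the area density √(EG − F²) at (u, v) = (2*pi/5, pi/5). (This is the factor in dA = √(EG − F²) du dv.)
√(EG − F²)|_{(2*pi/5, pi/5)} = 9*sqrt(2*sqrt(5) + 10)

E = 36, F = 0, G = 36*sin(u)^2, so EG − F² = 1296*sin(u)^2. Taking the positive square root: √(EG − F²) = 36*Abs(sin(u)). At (u, v) = (2*pi/5, pi/5): 9*sqrt(2*sqrt(5) + 10).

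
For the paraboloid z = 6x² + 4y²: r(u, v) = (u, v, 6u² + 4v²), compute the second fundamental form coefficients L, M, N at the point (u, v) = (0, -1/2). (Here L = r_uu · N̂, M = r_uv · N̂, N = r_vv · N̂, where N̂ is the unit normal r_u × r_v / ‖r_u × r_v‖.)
L = 12*sqrt(17)/17;  M = 0;  N = 8*sqrt(17)/17

Compute the unit normal N̂(u, v) = (-12*u/sqrt(144*u^2 + 64*v^2 + 1), -8*v/sqrt(144*u^2 + 64*v^2 + 1), 1/sqrt(144*u^2 + 64*v^2 + 1)), and the second partials r_uu, r_uv, r_vv. Take dot products:
  L(u, v) = r_uu · N̂ = 12/sqrt(144*u^2 + 64*v^2 + 1),
  M(u, v) = r_uv · N̂ = 0,
  N(u, v) = r_vv · N̂ = 8/sqrt(144*u^2 + 64*v^2 + 1).
Evaluating at (u, v) = (0, -1/2):
  L = 12*sqrt(17)/17, M = 0, N = 8*sqrt(17)/17.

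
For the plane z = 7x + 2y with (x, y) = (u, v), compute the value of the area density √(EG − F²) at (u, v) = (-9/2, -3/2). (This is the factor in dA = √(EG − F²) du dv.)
√(EG − F²)|_{(-9/2, -3/2)} = 3*sqrt(6)

E = 50, F = 14, G = 5, so EG − F² = 54. Taking the positive square root: √(EG − F²) = 3*sqrt(6). At (u, v) = (-9/2, -3/2): 3*sqrt(6).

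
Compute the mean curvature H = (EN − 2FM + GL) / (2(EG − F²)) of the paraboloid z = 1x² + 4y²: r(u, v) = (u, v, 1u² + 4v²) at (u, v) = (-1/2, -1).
H = 73*sqrt(66)/4356

With E = 4*u^2 + 1, F = 16*u*v, G = 64*v^2 + 1, L = 2/sqrt(4*u^2 + 64*v^2 + 1), M = 0, N = 8/sqrt(4*u^2 + 64*v^2 + 1), assemble
  H = (EN − 2FM + GL) / (2(EG − F²)) = (16*u^2 + 64*v^2 + 5)/(4*u^2 + 64*v^2 + 1)^(3/2).
At (u, v) = (-1/2, -1): H = 73*sqrt(66)/4356.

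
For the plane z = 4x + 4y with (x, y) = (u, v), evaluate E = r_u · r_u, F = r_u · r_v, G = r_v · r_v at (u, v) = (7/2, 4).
E = 17;  F = 16;  G = 17

Partials: r_u = (1, 0, 4), r_v = (0, 1, 4). As functions of (u, v):
  E = r_u · r_u = 17,
  F = r_u · r_v = 16,
  G = r_v · r_v = 17.
Evaluating at (u, v) = (7/2, 4): E = 17, F = 16, G = 17.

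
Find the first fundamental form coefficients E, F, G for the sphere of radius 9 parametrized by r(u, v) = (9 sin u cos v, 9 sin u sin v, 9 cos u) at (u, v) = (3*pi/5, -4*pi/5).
E = 81;  F = 0;  G = 81*sqrt(5)/8 + 405/8

Partials: r_u = (9*cos(u)*cos(v), 9*sin(v)*cos(u), -9*sin(u)), r_v = (-9*sin(u)*sin(v), 9*sin(u)*cos(v), 0). As functions of (u, v):
  E = r_u · r_u = 81,
  F = r_u · r_v = 0,
  G = r_v · r_v = 81*sin(u)^2.
Evaluating at (u, v) = (3*pi/5, -4*pi/5): E = 81, F = 0, G = 81*sqrt(5)/8 + 405/8.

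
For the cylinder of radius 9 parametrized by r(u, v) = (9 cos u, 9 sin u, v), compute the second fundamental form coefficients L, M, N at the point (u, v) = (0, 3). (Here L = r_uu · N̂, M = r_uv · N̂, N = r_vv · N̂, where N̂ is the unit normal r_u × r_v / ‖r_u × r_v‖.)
L = -9;  M = 0;  N = 0

Compute the unit normal N̂(u, v) = (cos(u), sin(u), 0), and the second partials r_uu, r_uv, r_vv. Take dot products:
  L(u, v) = r_uu · N̂ = -9,
  M(u, v) = r_uv · N̂ = 0,
  N(u, v) = r_vv · N̂ = 0.
Evaluating at (u, v) = (0, 3):
  L = -9, M = 0, N = 0.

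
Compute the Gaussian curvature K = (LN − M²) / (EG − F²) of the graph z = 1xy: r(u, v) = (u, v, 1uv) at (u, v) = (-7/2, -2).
K = -16/4761

Coefficients of the first fundamental form: E = v^2 + 1, F = u*v, G = u^2 + 1.
Coefficients of the second fundamental form: L = 0, M = 1/sqrt(u^2 + v^2 + 1), N = 0.
Assemble K = (LN − M²)/(EG − F²) = 1/((u^2*v^2 - (u^2 + 1)*(v^2 + 1))*(u^2 + v^2 + 1)). At (u, v) = (-7/2, -2): K = -16/4761.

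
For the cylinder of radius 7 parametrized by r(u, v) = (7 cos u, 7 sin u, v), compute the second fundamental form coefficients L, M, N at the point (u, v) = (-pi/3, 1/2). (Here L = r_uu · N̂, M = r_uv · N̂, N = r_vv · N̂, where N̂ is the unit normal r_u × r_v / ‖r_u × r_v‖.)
L = -7;  M = 0;  N = 0

Compute the unit normal N̂(u, v) = (cos(u), sin(u), 0), and the second partials r_uu, r_uv, r_vv. Take dot products:
  L(u, v) = r_uu · N̂ = -7,
  M(u, v) = r_uv · N̂ = 0,
  N(u, v) = r_vv · N̂ = 0.
Evaluating at (u, v) = (-pi/3, 1/2):
  L = -7, M = 0, N = 0.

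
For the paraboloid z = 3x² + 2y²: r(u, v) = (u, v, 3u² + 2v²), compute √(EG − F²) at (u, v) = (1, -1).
√(EG − F²)|_{(1, -1)} = sqrt(53)

E = 36*u^2 + 1, F = 24*u*v, G = 16*v^2 + 1; EG − F² = 36*u^2 + 16*v^2 + 1; √(EG − F²) = sqrt(36*u^2 + 16*v^2 + 1). At the given point: sqrt(53).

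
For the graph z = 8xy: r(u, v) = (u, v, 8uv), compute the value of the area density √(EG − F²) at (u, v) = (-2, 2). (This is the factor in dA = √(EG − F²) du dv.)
√(EG − F²)|_{(-2, 2)} = 3*sqrt(57)

E = 64*v^2 + 1, F = 64*u*v, G = 64*u^2 + 1, so EG − F² = 64*u^2 + 64*v^2 + 1. Taking the positive square root: √(EG − F²) = sqrt(64*u^2 + 64*v^2 + 1). At (u, v) = (-2, 2): 3*sqrt(57).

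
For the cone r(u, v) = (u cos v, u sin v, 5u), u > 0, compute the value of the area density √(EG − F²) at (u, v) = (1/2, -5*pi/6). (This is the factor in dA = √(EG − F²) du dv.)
√(EG − F²)|_{(1/2, -5*pi/6)} = sqrt(26)/2

E = 26, F = 0, G = u^2, so EG − F² = 26*u^2. Taking the positive square root: √(EG − F²) = sqrt(26)*Abs(u). At (u, v) = (1/2, -5*pi/6): sqrt(26)/2.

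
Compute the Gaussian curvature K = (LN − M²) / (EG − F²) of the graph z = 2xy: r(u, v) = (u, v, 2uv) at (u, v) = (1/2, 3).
K = -1/361

Coefficients of the first fundamental form: E = 4*v^2 + 1, F = 4*u*v, G = 4*u^2 + 1.
Coefficients of the second fundamental form: L = 0, M = 2/sqrt(4*u^2 + 4*v^2 + 1), N = 0.
Assemble K = (LN − M²)/(EG − F²) = -4/(16*u^4 + 32*u^2*v^2 + 8*u^2 + 16*v^4 + 8*v^2 + 1). At (u, v) = (1/2, 3): K = -1/361.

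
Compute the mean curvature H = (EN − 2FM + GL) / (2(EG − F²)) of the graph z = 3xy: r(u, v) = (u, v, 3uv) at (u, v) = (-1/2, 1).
H = 108/343

With E = 9*v^2 + 1, F = 9*u*v, G = 9*u^2 + 1, L = 0, M = 3/sqrt(9*u^2 + 9*v^2 + 1), N = 0, assemble
  H = (EN − 2FM + GL) / (2(EG − F²)) = -27*u*v/(9*u^2 + 9*v^2 + 1)^(3/2).
At (u, v) = (-1/2, 1): H = 108/343.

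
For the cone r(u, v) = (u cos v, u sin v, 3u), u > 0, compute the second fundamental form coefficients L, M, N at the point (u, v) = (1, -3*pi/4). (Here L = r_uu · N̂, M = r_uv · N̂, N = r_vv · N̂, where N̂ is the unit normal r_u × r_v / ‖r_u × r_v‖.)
L = 0;  M = 0;  N = 3*sqrt(10)/10

Compute the unit normal N̂(u, v) = (-3*sqrt(10)*u*cos(v)/(10*Abs(u)), -3*sqrt(10)*u*sin(v)/(10*Abs(u)), sqrt(10)*u/(10*Abs(u))), and the second partials r_uu, r_uv, r_vv. Take dot products:
  L(u, v) = r_uu · N̂ = 0,
  M(u, v) = r_uv · N̂ = 0,
  N(u, v) = r_vv · N̂ = 3*sqrt(10)*u^2/(10*Abs(u)).
Evaluating at (u, v) = (1, -3*pi/4):
  L = 0, M = 0, N = 3*sqrt(10)/10.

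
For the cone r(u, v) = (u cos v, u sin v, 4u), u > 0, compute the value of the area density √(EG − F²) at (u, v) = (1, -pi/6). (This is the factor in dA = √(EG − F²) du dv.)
√(EG − F²)|_{(1, -pi/6)} = sqrt(17)

E = 17, F = 0, G = u^2, so EG − F² = 17*u^2. Taking the positive square root: √(EG − F²) = sqrt(17)*Abs(u). At (u, v) = (1, -pi/6): sqrt(17).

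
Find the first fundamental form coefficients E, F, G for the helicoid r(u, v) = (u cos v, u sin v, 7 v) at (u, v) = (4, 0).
E = 1;  F = 0;  G = 65

Partials: r_u = (cos(v), sin(v), 0), r_v = (-u*sin(v), u*cos(v), 7). As functions of (u, v):
  E = r_u · r_u = 1,
  F = r_u · r_v = 0,
  G = r_v · r_v = u^2 + 49.
Evaluating at (u, v) = (4, 0): E = 1, F = 0, G = 65.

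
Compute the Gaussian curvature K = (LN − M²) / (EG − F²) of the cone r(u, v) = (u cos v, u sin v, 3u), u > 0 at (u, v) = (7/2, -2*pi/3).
K = 0

Coefficients of the first fundamental form: E = 10, F = 0, G = u^2.
Coefficients of the second fundamental form: L = 0, M = 0, N = 3*sqrt(10)*u^2/(10*Abs(u)).
Assemble K = (LN − M²)/(EG − F²) = 0. At (u, v) = (7/2, -2*pi/3): K = 0.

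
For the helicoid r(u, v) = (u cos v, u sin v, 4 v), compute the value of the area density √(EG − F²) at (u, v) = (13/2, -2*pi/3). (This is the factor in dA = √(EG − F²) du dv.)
√(EG − F²)|_{(13/2, -2*pi/3)} = sqrt(233)/2

E = 1, F = 0, G = u^2 + 16, so EG − F² = u^2 + 16. Taking the positive square root: √(EG − F²) = sqrt(u^2 + 16). At (u, v) = (13/2, -2*pi/3): sqrt(233)/2.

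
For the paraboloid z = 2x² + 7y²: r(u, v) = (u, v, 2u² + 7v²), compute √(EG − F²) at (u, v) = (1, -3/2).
√(EG − F²)|_{(1, -3/2)} = sqrt(458)

E = 16*u^2 + 1, F = 56*u*v, G = 196*v^2 + 1; EG − F² = 16*u^2 + 196*v^2 + 1; √(EG − F²) = sqrt(16*u^2 + 196*v^2 + 1). At the given point: sqrt(458).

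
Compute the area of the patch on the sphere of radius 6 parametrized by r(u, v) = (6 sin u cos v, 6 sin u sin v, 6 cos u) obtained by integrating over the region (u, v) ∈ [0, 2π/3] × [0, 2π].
Area = 108*pi

Area = ∫∫ √(EG − F²) du dv with √(EG − F²) = 36*Abs(sin(u)). Integrating over [0, 2π/3] × [0, 2π] gives 108*pi.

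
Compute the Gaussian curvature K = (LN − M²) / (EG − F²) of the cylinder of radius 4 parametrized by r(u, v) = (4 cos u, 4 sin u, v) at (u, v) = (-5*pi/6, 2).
K = 0

Coefficients of the first fundamental form: E = 16, F = 0, G = 1.
Coefficients of the second fundamental form: L = -4, M = 0, N = 0.
Assemble K = (LN − M²)/(EG − F²) = 0. At (u, v) = (-5*pi/6, 2): K = 0.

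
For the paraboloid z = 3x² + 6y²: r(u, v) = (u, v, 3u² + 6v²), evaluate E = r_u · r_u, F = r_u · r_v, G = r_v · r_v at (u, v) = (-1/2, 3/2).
E = 10;  F = -54;  G = 325

Partials: r_u = (1, 0, 6*u), r_v = (0, 1, 12*v). As functions of (u, v):
  E = r_u · r_u = 36*u^2 + 1,
  F = r_u · r_v = 72*u*v,
  G = r_v · r_v = 144*v^2 + 1.
Evaluating at (u, v) = (-1/2, 3/2): E = 10, F = -54, G = 325.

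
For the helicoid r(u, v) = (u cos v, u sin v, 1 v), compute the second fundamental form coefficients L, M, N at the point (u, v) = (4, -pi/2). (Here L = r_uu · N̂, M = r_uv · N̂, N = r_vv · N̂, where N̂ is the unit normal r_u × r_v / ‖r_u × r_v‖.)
L = 0;  M = -sqrt(17)/17;  N = 0

Compute the unit normal N̂(u, v) = (sin(v)/sqrt(u^2 + 1), -cos(v)/sqrt(u^2 + 1), u/sqrt(u^2 + 1)), and the second partials r_uu, r_uv, r_vv. Take dot products:
  L(u, v) = r_uu · N̂ = 0,
  M(u, v) = r_uv · N̂ = -1/sqrt(u^2 + 1),
  N(u, v) = r_vv · N̂ = 0.
Evaluating at (u, v) = (4, -pi/2):
  L = 0, M = -sqrt(17)/17, N = 0.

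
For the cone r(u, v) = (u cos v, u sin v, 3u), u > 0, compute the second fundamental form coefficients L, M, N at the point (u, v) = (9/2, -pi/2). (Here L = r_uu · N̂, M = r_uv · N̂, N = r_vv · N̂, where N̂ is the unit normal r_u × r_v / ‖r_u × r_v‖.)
L = 0;  M = 0;  N = 27*sqrt(10)/20

Compute the unit normal N̂(u, v) = (-3*sqrt(10)*u*cos(v)/(10*Abs(u)), -3*sqrt(10)*u*sin(v)/(10*Abs(u)), sqrt(10)*u/(10*Abs(u))), and the second partials r_uu, r_uv, r_vv. Take dot products:
  L(u, v) = r_uu · N̂ = 0,
  M(u, v) = r_uv · N̂ = 0,
  N(u, v) = r_vv · N̂ = 3*sqrt(10)*u^2/(10*Abs(u)).
Evaluating at (u, v) = (9/2, -pi/2):
  L = 0, M = 0, N = 27*sqrt(10)/20.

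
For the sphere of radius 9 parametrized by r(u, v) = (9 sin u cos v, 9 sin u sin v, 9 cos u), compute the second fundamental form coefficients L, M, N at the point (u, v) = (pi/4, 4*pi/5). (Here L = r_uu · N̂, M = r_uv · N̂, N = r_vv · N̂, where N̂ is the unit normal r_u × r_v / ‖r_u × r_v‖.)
L = -9;  M = 0;  N = -9/2

Compute the unit normal N̂(u, v) = (sin(u)^2*cos(v)/Abs(sin(u)), sin(u)^2*sin(v)/Abs(sin(u)), sin(2*u)/(2*Abs(sin(u)))), and the second partials r_uu, r_uv, r_vv. Take dot products:
  L(u, v) = r_uu · N̂ = -9*sin(u)/Abs(sin(u)),
  M(u, v) = r_uv · N̂ = 0,
  N(u, v) = r_vv · N̂ = -9*sin(u)^3/Abs(sin(u)).
Evaluating at (u, v) = (pi/4, 4*pi/5):
  L = -9, M = 0, N = -9/2.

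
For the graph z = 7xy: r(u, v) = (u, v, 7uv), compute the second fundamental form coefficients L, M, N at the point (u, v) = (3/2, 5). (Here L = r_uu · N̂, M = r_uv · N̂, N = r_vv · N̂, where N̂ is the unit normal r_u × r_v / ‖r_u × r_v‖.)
L = 0;  M = 14*sqrt(5345)/5345;  N = 0

Compute the unit normal N̂(u, v) = (-7*v/sqrt(49*u^2 + 49*v^2 + 1), -7*u/sqrt(49*u^2 + 49*v^2 + 1), 1/sqrt(49*u^2 + 49*v^2 + 1)), and the second partials r_uu, r_uv, r_vv. Take dot products:
  L(u, v) = r_uu · N̂ = 0,
  M(u, v) = r_uv · N̂ = 7/sqrt(49*u^2 + 49*v^2 + 1),
  N(u, v) = r_vv · N̂ = 0.
Evaluating at (u, v) = (3/2, 5):
  L = 0, M = 14*sqrt(5345)/5345, N = 0.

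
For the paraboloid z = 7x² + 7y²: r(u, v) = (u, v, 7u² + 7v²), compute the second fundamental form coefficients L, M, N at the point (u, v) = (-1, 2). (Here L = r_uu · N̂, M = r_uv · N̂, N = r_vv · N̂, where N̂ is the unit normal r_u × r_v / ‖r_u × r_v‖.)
L = 14*sqrt(109)/327;  M = 0;  N = 14*sqrt(109)/327

Compute the unit normal N̂(u, v) = (-14*u/sqrt(196*u^2 + 196*v^2 + 1), -14*v/sqrt(196*u^2 + 196*v^2 + 1), 1/sqrt(196*u^2 + 196*v^2 + 1)), and the second partials r_uu, r_uv, r_vv. Take dot products:
  L(u, v) = r_uu · N̂ = 14/sqrt(196*u^2 + 196*v^2 + 1),
  M(u, v) = r_uv · N̂ = 0,
  N(u, v) = r_vv · N̂ = 14/sqrt(196*u^2 + 196*v^2 + 1).
Evaluating at (u, v) = (-1, 2):
  L = 14*sqrt(109)/327, M = 0, N = 14*sqrt(109)/327.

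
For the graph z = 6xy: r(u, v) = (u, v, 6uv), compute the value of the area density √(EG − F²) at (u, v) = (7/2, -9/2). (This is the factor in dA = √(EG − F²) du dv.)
√(EG − F²)|_{(7/2, -9/2)} = sqrt(1171)

E = 36*v^2 + 1, F = 36*u*v, G = 36*u^2 + 1, so EG − F² = 36*u^2 + 36*v^2 + 1. Taking the positive square root: √(EG − F²) = sqrt(36*u^2 + 36*v^2 + 1). At (u, v) = (7/2, -9/2): sqrt(1171).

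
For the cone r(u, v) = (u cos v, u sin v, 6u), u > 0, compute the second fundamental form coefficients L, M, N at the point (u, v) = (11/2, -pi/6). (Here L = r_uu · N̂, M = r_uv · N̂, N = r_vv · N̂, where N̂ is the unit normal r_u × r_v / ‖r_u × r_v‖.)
L = 0;  M = 0;  N = 33*sqrt(37)/37

Compute the unit normal N̂(u, v) = (-6*sqrt(37)*u*cos(v)/(37*Abs(u)), -6*sqrt(37)*u*sin(v)/(37*Abs(u)), sqrt(37)*u/(37*Abs(u))), and the second partials r_uu, r_uv, r_vv. Take dot products:
  L(u, v) = r_uu · N̂ = 0,
  M(u, v) = r_uv · N̂ = 0,
  N(u, v) = r_vv · N̂ = 6*sqrt(37)*u^2/(37*Abs(u)).
Evaluating at (u, v) = (11/2, -pi/6):
  L = 0, M = 0, N = 33*sqrt(37)/37.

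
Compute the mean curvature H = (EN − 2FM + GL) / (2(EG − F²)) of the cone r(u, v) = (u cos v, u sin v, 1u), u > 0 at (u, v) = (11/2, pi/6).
H = sqrt(2)/22

With E = 2, F = 0, G = u^2, L = 0, M = 0, N = sqrt(2)*u^2/(2*Abs(u)), assemble
  H = (EN − 2FM + GL) / (2(EG − F²)) = sqrt(2)/(4*Abs(u)).
At (u, v) = (11/2, pi/6): H = sqrt(2)/22.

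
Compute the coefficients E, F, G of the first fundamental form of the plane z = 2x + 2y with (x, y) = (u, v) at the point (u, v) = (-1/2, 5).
E = 5;  F = 4;  G = 5

Partials: r_u = (1, 0, 2), r_v = (0, 1, 2). As functions of (u, v):
  E = r_u · r_u = 5,
  F = r_u · r_v = 4,
  G = r_v · r_v = 5.
Evaluating at (u, v) = (-1/2, 5): E = 5, F = 4, G = 5.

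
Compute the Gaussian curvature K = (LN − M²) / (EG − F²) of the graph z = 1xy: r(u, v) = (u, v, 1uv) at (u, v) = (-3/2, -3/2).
K = -4/121

Coefficients of the first fundamental form: E = v^2 + 1, F = u*v, G = u^2 + 1.
Coefficients of the second fundamental form: L = 0, M = 1/sqrt(u^2 + v^2 + 1), N = 0.
Assemble K = (LN − M²)/(EG − F²) = 1/((u^2*v^2 - (u^2 + 1)*(v^2 + 1))*(u^2 + v^2 + 1)). At (u, v) = (-3/2, -3/2): K = -4/121.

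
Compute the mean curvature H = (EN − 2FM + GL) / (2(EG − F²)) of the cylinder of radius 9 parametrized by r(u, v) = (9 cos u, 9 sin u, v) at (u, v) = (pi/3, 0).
H = -1/18

With E = 81, F = 0, G = 1, L = -9, M = 0, N = 0, assemble
  H = (EN − 2FM + GL) / (2(EG − F²)) = -1/18.
At (u, v) = (pi/3, 0): H = -1/18.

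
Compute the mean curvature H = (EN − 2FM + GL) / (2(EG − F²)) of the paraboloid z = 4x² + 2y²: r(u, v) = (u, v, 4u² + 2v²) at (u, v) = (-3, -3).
H = 1734*sqrt(721)/519841

With E = 64*u^2 + 1, F = 32*u*v, G = 16*v^2 + 1, L = 8/sqrt(64*u^2 + 16*v^2 + 1), M = 0, N = 4/sqrt(64*u^2 + 16*v^2 + 1), assemble
  H = (EN − 2FM + GL) / (2(EG − F²)) = 2*(64*u^2 + 32*v^2 + 3)/(64*u^2 + 16*v^2 + 1)^(3/2).
At (u, v) = (-3, -3): H = 1734*sqrt(721)/519841.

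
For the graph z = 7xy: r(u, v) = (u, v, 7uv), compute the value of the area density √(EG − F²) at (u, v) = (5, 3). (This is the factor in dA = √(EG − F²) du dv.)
√(EG − F²)|_{(5, 3)} = sqrt(1667)

E = 49*v^2 + 1, F = 49*u*v, G = 49*u^2 + 1, so EG − F² = 49*u^2 + 49*v^2 + 1. Taking the positive square root: √(EG − F²) = sqrt(49*u^2 + 49*v^2 + 1). At (u, v) = (5, 3): sqrt(1667).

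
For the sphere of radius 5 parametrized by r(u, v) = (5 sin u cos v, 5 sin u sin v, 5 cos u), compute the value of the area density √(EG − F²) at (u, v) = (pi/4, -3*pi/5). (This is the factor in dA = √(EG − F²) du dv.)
√(EG − F²)|_{(pi/4, -3*pi/5)} = 25*sqrt(2)/2

E = 25, F = 0, G = 25*sin(u)^2, so EG − F² = 625*sin(u)^2. Taking the positive square root: √(EG − F²) = 25*Abs(sin(u)). At (u, v) = (pi/4, -3*pi/5): 25*sqrt(2)/2.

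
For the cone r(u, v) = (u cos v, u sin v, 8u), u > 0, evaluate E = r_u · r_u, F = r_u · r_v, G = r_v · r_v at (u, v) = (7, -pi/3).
E = 65;  F = 0;  G = 49

Partials: r_u = (cos(v), sin(v), 8), r_v = (-u*sin(v), u*cos(v), 0). As functions of (u, v):
  E = r_u · r_u = 65,
  F = r_u · r_v = 0,
  G = r_v · r_v = u^2.
Evaluating at (u, v) = (7, -pi/3): E = 65, F = 0, G = 49.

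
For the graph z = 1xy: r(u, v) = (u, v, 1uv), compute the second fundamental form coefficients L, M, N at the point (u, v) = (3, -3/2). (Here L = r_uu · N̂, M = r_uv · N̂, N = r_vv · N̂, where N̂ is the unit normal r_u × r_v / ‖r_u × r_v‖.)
L = 0;  M = 2/7;  N = 0

Compute the unit normal N̂(u, v) = (-v/sqrt(u^2 + v^2 + 1), -u/sqrt(u^2 + v^2 + 1), 1/sqrt(u^2 + v^2 + 1)), and the second partials r_uu, r_uv, r_vv. Take dot products:
  L(u, v) = r_uu · N̂ = 0,
  M(u, v) = r_uv · N̂ = 1/sqrt(u^2 + v^2 + 1),
  N(u, v) = r_vv · N̂ = 0.
Evaluating at (u, v) = (3, -3/2):
  L = 0, M = 2/7, N = 0.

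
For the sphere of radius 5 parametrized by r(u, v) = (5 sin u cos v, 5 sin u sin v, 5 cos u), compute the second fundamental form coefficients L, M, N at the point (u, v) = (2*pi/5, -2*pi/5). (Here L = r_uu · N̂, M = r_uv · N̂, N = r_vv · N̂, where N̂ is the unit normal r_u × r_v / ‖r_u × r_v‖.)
L = -5;  M = 0;  N = -25/8 - 5*sqrt(5)/8

Compute the unit normal N̂(u, v) = (sin(u)^2*cos(v)/Abs(sin(u)), sin(u)^2*sin(v)/Abs(sin(u)), sin(2*u)/(2*Abs(sin(u)))), and the second partials r_uu, r_uv, r_vv. Take dot products:
  L(u, v) = r_uu · N̂ = -5*sin(u)/Abs(sin(u)),
  M(u, v) = r_uv · N̂ = 0,
  N(u, v) = r_vv · N̂ = -5*sin(u)^3/Abs(sin(u)).
Evaluating at (u, v) = (2*pi/5, -2*pi/5):
  L = -5, M = 0, N = -25/8 - 5*sqrt(5)/8.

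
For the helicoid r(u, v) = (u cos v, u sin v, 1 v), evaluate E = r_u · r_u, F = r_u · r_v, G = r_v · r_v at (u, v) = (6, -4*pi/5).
E = 1;  F = 0;  G = 37

Partials: r_u = (cos(v), sin(v), 0), r_v = (-u*sin(v), u*cos(v), 1). As functions of (u, v):
  E = r_u · r_u = 1,
  F = r_u · r_v = 0,
  G = r_v · r_v = u^2 + 1.
Evaluating at (u, v) = (6, -4*pi/5): E = 1, F = 0, G = 37.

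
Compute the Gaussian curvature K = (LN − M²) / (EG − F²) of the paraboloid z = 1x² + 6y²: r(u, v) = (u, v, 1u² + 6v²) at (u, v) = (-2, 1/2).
K = 24/2809

Coefficients of the first fundamental form: E = 4*u^2 + 1, F = 24*u*v, G = 144*v^2 + 1.
Coefficients of the second fundamental form: L = 2/sqrt(4*u^2 + 144*v^2 + 1), M = 0, N = 12/sqrt(4*u^2 + 144*v^2 + 1).
Assemble K = (LN − M²)/(EG − F²) = 24/(16*u^4 + 1152*u^2*v^2 + 8*u^2 + 20736*v^4 + 288*v^2 + 1). At (u, v) = (-2, 1/2): K = 24/2809.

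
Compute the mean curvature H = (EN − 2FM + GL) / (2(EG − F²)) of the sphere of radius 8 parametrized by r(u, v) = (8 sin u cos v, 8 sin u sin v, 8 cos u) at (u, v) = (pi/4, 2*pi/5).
H = -1/8

With E = 64, F = 0, G = 64*sin(u)^2, L = -8*sin(u)/Abs(sin(u)), M = 0, N = -8*sin(u)^3/Abs(sin(u)), assemble
  H = (EN − 2FM + GL) / (2(EG − F²)) = -sin(u)/(8*Abs(sin(u))).
At (u, v) = (pi/4, 2*pi/5): H = -1/8.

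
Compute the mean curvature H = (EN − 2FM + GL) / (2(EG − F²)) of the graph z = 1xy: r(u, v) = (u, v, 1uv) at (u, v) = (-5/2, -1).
H = -20*sqrt(33)/1089

With E = v^2 + 1, F = u*v, G = u^2 + 1, L = 0, M = 1/sqrt(u^2 + v^2 + 1), N = 0, assemble
  H = (EN − 2FM + GL) / (2(EG − F²)) = -u*v/(u^2 + v^2 + 1)^(3/2).
At (u, v) = (-5/2, -1): H = -20*sqrt(33)/1089.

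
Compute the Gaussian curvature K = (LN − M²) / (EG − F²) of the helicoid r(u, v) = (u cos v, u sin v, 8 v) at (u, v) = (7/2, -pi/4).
K = -1024/93025

Coefficients of the first fundamental form: E = 1, F = 0, G = u^2 + 64.
Coefficients of the second fundamental form: L = 0, M = -8/sqrt(u^2 + 64), N = 0.
Assemble K = (LN − M²)/(EG − F²) = -64/(u^2 + 64)^2. At (u, v) = (7/2, -pi/4): K = -1024/93025.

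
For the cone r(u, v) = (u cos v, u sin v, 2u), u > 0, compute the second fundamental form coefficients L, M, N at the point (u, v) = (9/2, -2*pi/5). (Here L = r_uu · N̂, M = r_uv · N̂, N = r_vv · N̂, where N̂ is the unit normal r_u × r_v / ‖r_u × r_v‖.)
L = 0;  M = 0;  N = 9*sqrt(5)/5

Compute the unit normal N̂(u, v) = (-2*sqrt(5)*u*cos(v)/(5*Abs(u)), -2*sqrt(5)*u*sin(v)/(5*Abs(u)), sqrt(5)*u/(5*Abs(u))), and the second partials r_uu, r_uv, r_vv. Take dot products:
  L(u, v) = r_uu · N̂ = 0,
  M(u, v) = r_uv · N̂ = 0,
  N(u, v) = r_vv · N̂ = 2*sqrt(5)*u^2/(5*Abs(u)).
Evaluating at (u, v) = (9/2, -2*pi/5):
  L = 0, M = 0, N = 9*sqrt(5)/5.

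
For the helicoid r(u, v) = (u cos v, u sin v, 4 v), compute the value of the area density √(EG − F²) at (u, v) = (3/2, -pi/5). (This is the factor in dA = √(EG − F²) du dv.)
√(EG − F²)|_{(3/2, -pi/5)} = sqrt(73)/2

E = 1, F = 0, G = u^2 + 16, so EG − F² = u^2 + 16. Taking the positive square root: √(EG − F²) = sqrt(u^2 + 16). At (u, v) = (3/2, -pi/5): sqrt(73)/2.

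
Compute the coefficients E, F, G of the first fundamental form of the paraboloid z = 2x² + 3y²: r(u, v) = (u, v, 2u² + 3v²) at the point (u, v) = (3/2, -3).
E = 37;  F = -108;  G = 325

Partials: r_u = (1, 0, 4*u), r_v = (0, 1, 6*v). As functions of (u, v):
  E = r_u · r_u = 16*u^2 + 1,
  F = r_u · r_v = 24*u*v,
  G = r_v · r_v = 36*v^2 + 1.
Evaluating at (u, v) = (3/2, -3): E = 37, F = -108, G = 325.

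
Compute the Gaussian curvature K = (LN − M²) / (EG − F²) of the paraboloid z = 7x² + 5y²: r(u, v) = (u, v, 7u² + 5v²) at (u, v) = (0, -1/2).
K = 35/169

Coefficients of the first fundamental form: E = 196*u^2 + 1, F = 140*u*v, G = 100*v^2 + 1.
Coefficients of the second fundamental form: L = 14/sqrt(196*u^2 + 100*v^2 + 1), M = 0, N = 10/sqrt(196*u^2 + 100*v^2 + 1).
Assemble K = (LN − M²)/(EG − F²) = 140/(38416*u^4 + 39200*u^2*v^2 + 392*u^2 + 10000*v^4 + 200*v^2 + 1). At (u, v) = (0, -1/2): K = 35/169.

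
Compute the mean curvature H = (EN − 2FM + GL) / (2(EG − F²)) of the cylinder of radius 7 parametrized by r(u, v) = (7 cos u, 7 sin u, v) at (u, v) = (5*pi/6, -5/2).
H = -1/14

With E = 49, F = 0, G = 1, L = -7, M = 0, N = 0, assemble
  H = (EN − 2FM + GL) / (2(EG − F²)) = -1/14.
At (u, v) = (5*pi/6, -5/2): H = -1/14.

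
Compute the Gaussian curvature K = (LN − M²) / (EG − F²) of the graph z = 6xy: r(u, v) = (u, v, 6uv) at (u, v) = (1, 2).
K = -36/32761

Coefficients of the first fundamental form: E = 36*v^2 + 1, F = 36*u*v, G = 36*u^2 + 1.
Coefficients of the second fundamental form: L = 0, M = 6/sqrt(36*u^2 + 36*v^2 + 1), N = 0.
Assemble K = (LN − M²)/(EG − F²) = -36/(1296*u^4 + 2592*u^2*v^2 + 72*u^2 + 1296*v^4 + 72*v^2 + 1). At (u, v) = (1, 2): K = -36/32761.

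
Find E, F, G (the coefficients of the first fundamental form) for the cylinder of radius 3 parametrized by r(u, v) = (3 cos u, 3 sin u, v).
E = 9;  F = 0;  G = 1

Compute partials: r_u = (-3*sin(u), 3*cos(u), 0), r_v = (0, 0, 1). Then
  E = r_u · r_u = 9,
  F = r_u · r_v = 0,
  G = r_v · r_v = 1.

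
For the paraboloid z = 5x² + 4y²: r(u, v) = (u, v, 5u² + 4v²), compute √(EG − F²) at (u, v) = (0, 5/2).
√(EG − F²)|_{(0, 5/2)} = sqrt(401)

E = 100*u^2 + 1, F = 80*u*v, G = 64*v^2 + 1; EG − F² = 100*u^2 + 64*v^2 + 1; √(EG − F²) = sqrt(100*u^2 + 64*v^2 + 1). At the given point: sqrt(401).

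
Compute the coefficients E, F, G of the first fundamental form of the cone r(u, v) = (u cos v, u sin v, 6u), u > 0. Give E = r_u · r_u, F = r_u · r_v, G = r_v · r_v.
E = 37;  F = 0;  G = u^2

Compute partials: r_u = (cos(v), sin(v), 6), r_v = (-u*sin(v), u*cos(v), 0). Then
  E = r_u · r_u = 37,
  F = r_u · r_v = 0,
  G = r_v · r_v = u^2.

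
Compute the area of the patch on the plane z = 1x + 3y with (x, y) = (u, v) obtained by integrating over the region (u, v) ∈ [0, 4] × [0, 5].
Area = 20*sqrt(11)

Area = ∫∫ √(EG − F²) du dv with √(EG − F²) = sqrt(11). Integrating over [0, 4] × [0, 5] gives 20*sqrt(11).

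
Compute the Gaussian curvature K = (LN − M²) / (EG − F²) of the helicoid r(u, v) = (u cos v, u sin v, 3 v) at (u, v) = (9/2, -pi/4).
K = -16/1521

Coefficients of the first fundamental form: E = 1, F = 0, G = u^2 + 9.
Coefficients of the second fundamental form: L = 0, M = -3/sqrt(u^2 + 9), N = 0.
Assemble K = (LN − M²)/(EG − F²) = -9/(u^2 + 9)^2. At (u, v) = (9/2, -pi/4): K = -16/1521.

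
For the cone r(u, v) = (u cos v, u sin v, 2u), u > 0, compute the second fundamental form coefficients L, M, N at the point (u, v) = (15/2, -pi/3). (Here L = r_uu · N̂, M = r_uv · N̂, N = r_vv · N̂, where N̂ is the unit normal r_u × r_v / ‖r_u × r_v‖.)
L = 0;  M = 0;  N = 3*sqrt(5)

Compute the unit normal N̂(u, v) = (-2*sqrt(5)*u*cos(v)/(5*Abs(u)), -2*sqrt(5)*u*sin(v)/(5*Abs(u)), sqrt(5)*u/(5*Abs(u))), and the second partials r_uu, r_uv, r_vv. Take dot products:
  L(u, v) = r_uu · N̂ = 0,
  M(u, v) = r_uv · N̂ = 0,
  N(u, v) = r_vv · N̂ = 2*sqrt(5)*u^2/(5*Abs(u)).
Evaluating at (u, v) = (15/2, -pi/3):
  L = 0, M = 0, N = 3*sqrt(5).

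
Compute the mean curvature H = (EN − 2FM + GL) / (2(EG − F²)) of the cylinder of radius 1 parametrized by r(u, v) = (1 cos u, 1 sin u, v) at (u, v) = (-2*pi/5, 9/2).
H = -1/2

With E = 1, F = 0, G = 1, L = -1, M = 0, N = 0, assemble
  H = (EN − 2FM + GL) / (2(EG − F²)) = -1/2.
At (u, v) = (-2*pi/5, 9/2): H = -1/2.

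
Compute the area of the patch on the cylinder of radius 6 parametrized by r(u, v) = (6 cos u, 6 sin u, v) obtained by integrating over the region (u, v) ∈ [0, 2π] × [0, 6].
Area = 72*pi

Area = ∫∫ √(EG − F²) du dv with √(EG − F²) = 6. Integrating over [0, 2π] × [0, 6] gives 72*pi.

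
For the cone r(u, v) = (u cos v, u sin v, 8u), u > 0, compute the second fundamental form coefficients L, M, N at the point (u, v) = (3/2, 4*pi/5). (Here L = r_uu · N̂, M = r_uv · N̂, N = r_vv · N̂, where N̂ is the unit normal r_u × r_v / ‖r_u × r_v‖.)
L = 0;  M = 0;  N = 12*sqrt(65)/65

Compute the unit normal N̂(u, v) = (-8*sqrt(65)*u*cos(v)/(65*Abs(u)), -8*sqrt(65)*u*sin(v)/(65*Abs(u)), sqrt(65)*u/(65*Abs(u))), and the second partials r_uu, r_uv, r_vv. Take dot products:
  L(u, v) = r_uu · N̂ = 0,
  M(u, v) = r_uv · N̂ = 0,
  N(u, v) = r_vv · N̂ = 8*sqrt(65)*u^2/(65*Abs(u)).
Evaluating at (u, v) = (3/2, 4*pi/5):
  L = 0, M = 0, N = 12*sqrt(65)/65.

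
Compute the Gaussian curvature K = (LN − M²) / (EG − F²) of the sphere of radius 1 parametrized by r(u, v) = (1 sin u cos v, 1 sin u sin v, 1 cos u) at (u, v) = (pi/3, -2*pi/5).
K = 1

Coefficients of the first fundamental form: E = 1, F = 0, G = sin(u)^2.
Coefficients of the second fundamental form: L = -sin(u)/Abs(sin(u)), M = 0, N = -sin(u)^3/Abs(sin(u)).
Assemble K = (LN − M²)/(EG − F²) = 1. At (u, v) = (pi/3, -2*pi/5): K = 1.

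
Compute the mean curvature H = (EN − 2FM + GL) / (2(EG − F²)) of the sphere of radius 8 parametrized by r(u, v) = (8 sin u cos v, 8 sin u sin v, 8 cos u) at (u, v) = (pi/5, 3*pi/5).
H = -1/8

With E = 64, F = 0, G = 64*sin(u)^2, L = -8*sin(u)/Abs(sin(u)), M = 0, N = -8*sin(u)^3/Abs(sin(u)), assemble
  H = (EN − 2FM + GL) / (2(EG − F²)) = -sin(u)/(8*Abs(sin(u))).
At (u, v) = (pi/5, 3*pi/5): H = -1/8.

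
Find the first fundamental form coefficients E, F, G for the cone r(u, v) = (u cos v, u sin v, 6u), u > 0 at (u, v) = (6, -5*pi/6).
E = 37;  F = 0;  G = 36

Partials: r_u = (cos(v), sin(v), 6), r_v = (-u*sin(v), u*cos(v), 0). As functions of (u, v):
  E = r_u · r_u = 37,
  F = r_u · r_v = 0,
  G = r_v · r_v = u^2.
Evaluating at (u, v) = (6, -5*pi/6): E = 37, F = 0, G = 36.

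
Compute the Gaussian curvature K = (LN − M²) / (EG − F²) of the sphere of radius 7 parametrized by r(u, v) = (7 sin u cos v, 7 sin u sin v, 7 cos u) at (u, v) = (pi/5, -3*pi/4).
K = 1/49

Coefficients of the first fundamental form: E = 49, F = 0, G = 49*sin(u)^2.
Coefficients of the second fundamental form: L = -7*sin(u)/Abs(sin(u)), M = 0, N = -7*sin(u)^3/Abs(sin(u)).
Assemble K = (LN − M²)/(EG − F²) = 1/49. At (u, v) = (pi/5, -3*pi/4): K = 1/49.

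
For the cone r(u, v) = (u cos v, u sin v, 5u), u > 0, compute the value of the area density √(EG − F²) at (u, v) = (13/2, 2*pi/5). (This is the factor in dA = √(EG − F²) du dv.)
√(EG − F²)|_{(13/2, 2*pi/5)} = 13*sqrt(26)/2

E = 26, F = 0, G = u^2, so EG − F² = 26*u^2. Taking the positive square root: √(EG − F²) = sqrt(26)*Abs(u). At (u, v) = (13/2, 2*pi/5): 13*sqrt(26)/2.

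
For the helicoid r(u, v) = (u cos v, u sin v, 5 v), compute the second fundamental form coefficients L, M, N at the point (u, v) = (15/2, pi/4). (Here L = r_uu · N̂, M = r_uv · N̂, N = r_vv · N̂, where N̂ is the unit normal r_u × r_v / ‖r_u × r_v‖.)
L = 0;  M = -2*sqrt(13)/13;  N = 0

Compute the unit normal N̂(u, v) = (5*sin(v)/sqrt(u^2 + 25), -5*cos(v)/sqrt(u^2 + 25), u/sqrt(u^2 + 25)), and the second partials r_uu, r_uv, r_vv. Take dot products:
  L(u, v) = r_uu · N̂ = 0,
  M(u, v) = r_uv · N̂ = -5/sqrt(u^2 + 25),
  N(u, v) = r_vv · N̂ = 0.
Evaluating at (u, v) = (15/2, pi/4):
  L = 0, M = -2*sqrt(13)/13, N = 0.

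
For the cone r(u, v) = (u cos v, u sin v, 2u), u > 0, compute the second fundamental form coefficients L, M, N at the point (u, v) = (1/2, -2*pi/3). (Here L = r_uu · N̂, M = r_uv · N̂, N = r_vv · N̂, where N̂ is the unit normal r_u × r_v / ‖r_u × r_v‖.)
L = 0;  M = 0;  N = sqrt(5)/5

Compute the unit normal N̂(u, v) = (-2*sqrt(5)*u*cos(v)/(5*Abs(u)), -2*sqrt(5)*u*sin(v)/(5*Abs(u)), sqrt(5)*u/(5*Abs(u))), and the second partials r_uu, r_uv, r_vv. Take dot products:
  L(u, v) = r_uu · N̂ = 0,
  M(u, v) = r_uv · N̂ = 0,
  N(u, v) = r_vv · N̂ = 2*sqrt(5)*u^2/(5*Abs(u)).
Evaluating at (u, v) = (1/2, -2*pi/3):
  L = 0, M = 0, N = sqrt(5)/5.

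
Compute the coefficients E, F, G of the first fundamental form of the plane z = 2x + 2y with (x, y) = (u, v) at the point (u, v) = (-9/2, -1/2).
E = 5;  F = 4;  G = 5

Partials: r_u = (1, 0, 2), r_v = (0, 1, 2). As functions of (u, v):
  E = r_u · r_u = 5,
  F = r_u · r_v = 4,
  G = r_v · r_v = 5.
Evaluating at (u, v) = (-9/2, -1/2): E = 5, F = 4, G = 5.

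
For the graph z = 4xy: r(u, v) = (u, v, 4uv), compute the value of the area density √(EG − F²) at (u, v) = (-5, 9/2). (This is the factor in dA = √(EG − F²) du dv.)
√(EG − F²)|_{(-5, 9/2)} = 5*sqrt(29)

E = 16*v^2 + 1, F = 16*u*v, G = 16*u^2 + 1, so EG − F² = 16*u^2 + 16*v^2 + 1. Taking the positive square root: √(EG − F²) = sqrt(16*u^2 + 16*v^2 + 1). At (u, v) = (-5, 9/2): 5*sqrt(29).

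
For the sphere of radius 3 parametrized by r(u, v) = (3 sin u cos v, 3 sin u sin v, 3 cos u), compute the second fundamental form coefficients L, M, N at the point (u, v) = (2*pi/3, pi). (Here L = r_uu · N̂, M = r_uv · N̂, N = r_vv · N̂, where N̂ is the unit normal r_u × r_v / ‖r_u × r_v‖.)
L = -3;  M = 0;  N = -9/4

Compute the unit normal N̂(u, v) = (sin(u)^2*cos(v)/Abs(sin(u)), sin(u)^2*sin(v)/Abs(sin(u)), sin(2*u)/(2*Abs(sin(u)))), and the second partials r_uu, r_uv, r_vv. Take dot products:
  L(u, v) = r_uu · N̂ = -3*sin(u)/Abs(sin(u)),
  M(u, v) = r_uv · N̂ = 0,
  N(u, v) = r_vv · N̂ = -3*sin(u)^3/Abs(sin(u)).
Evaluating at (u, v) = (2*pi/3, pi):
  L = -3, M = 0, N = -9/4.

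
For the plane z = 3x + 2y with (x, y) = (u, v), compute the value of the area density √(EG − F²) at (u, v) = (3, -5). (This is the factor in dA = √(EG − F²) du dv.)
√(EG − F²)|_{(3, -5)} = sqrt(14)

E = 10, F = 6, G = 5, so EG − F² = 14. Taking the positive square root: √(EG − F²) = sqrt(14). At (u, v) = (3, -5): sqrt(14).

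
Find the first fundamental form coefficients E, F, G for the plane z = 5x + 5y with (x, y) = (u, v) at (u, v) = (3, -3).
E = 26;  F = 25;  G = 26

Partials: r_u = (1, 0, 5), r_v = (0, 1, 5). As functions of (u, v):
  E = r_u · r_u = 26,
  F = r_u · r_v = 25,
  G = r_v · r_v = 26.
Evaluating at (u, v) = (3, -3): E = 26, F = 25, G = 26.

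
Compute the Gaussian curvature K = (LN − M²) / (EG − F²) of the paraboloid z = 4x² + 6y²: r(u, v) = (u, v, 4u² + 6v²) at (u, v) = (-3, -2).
K = 96/1329409

Coefficients of the first fundamental form: E = 64*u^2 + 1, F = 96*u*v, G = 144*v^2 + 1.
Coefficients of the second fundamental form: L = 8/sqrt(64*u^2 + 144*v^2 + 1), M = 0, N = 12/sqrt(64*u^2 + 144*v^2 + 1).
Assemble K = (LN − M²)/(EG − F²) = 96/(4096*u^4 + 18432*u^2*v^2 + 128*u^2 + 20736*v^4 + 288*v^2 + 1). At (u, v) = (-3, -2): K = 96/1329409.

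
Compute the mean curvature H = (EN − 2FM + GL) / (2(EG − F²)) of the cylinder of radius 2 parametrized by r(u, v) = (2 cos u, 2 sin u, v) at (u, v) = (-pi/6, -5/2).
H = -1/4

With E = 4, F = 0, G = 1, L = -2, M = 0, N = 0, assemble
  H = (EN − 2FM + GL) / (2(EG − F²)) = -1/4.
At (u, v) = (-pi/6, -5/2): H = -1/4.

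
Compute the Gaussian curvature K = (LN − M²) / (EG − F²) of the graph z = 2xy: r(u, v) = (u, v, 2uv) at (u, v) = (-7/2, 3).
K = -1/1849

Coefficients of the first fundamental form: E = 4*v^2 + 1, F = 4*u*v, G = 4*u^2 + 1.
Coefficients of the second fundamental form: L = 0, M = 2/sqrt(4*u^2 + 4*v^2 + 1), N = 0.
Assemble K = (LN − M²)/(EG − F²) = -4/(16*u^4 + 32*u^2*v^2 + 8*u^2 + 16*v^4 + 8*v^2 + 1). At (u, v) = (-7/2, 3): K = -1/1849.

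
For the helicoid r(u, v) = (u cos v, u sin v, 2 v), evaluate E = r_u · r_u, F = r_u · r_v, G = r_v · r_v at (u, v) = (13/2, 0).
E = 1;  F = 0;  G = 185/4

Partials: r_u = (cos(v), sin(v), 0), r_v = (-u*sin(v), u*cos(v), 2). As functions of (u, v):
  E = r_u · r_u = 1,
  F = r_u · r_v = 0,
  G = r_v · r_v = u^2 + 4.
Evaluating at (u, v) = (13/2, 0): E = 1, F = 0, G = 185/4.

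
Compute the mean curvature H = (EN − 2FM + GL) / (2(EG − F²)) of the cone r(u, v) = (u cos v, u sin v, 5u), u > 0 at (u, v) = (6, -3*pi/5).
H = 5*sqrt(26)/312

With E = 26, F = 0, G = u^2, L = 0, M = 0, N = 5*sqrt(26)*u^2/(26*Abs(u)), assemble
  H = (EN − 2FM + GL) / (2(EG − F²)) = 5*sqrt(26)/(52*Abs(u)).
At (u, v) = (6, -3*pi/5): H = 5*sqrt(26)/312.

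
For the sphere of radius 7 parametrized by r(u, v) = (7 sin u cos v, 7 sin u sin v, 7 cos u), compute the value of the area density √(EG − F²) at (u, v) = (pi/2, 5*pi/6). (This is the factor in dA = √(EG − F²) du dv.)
√(EG − F²)|_{(pi/2, 5*pi/6)} = 49

E = 49, F = 0, G = 49*sin(u)^2, so EG − F² = 2401*sin(u)^2. Taking the positive square root: √(EG − F²) = 49*Abs(sin(u)). At (u, v) = (pi/2, 5*pi/6): 49.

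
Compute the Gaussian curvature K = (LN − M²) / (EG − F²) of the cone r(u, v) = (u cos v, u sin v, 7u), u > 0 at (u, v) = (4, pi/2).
K = 0

Coefficients of the first fundamental form: E = 50, F = 0, G = u^2.
Coefficients of the second fundamental form: L = 0, M = 0, N = 7*sqrt(2)*u^2/(10*Abs(u)).
Assemble K = (LN − M²)/(EG − F²) = 0. At (u, v) = (4, pi/2): K = 0.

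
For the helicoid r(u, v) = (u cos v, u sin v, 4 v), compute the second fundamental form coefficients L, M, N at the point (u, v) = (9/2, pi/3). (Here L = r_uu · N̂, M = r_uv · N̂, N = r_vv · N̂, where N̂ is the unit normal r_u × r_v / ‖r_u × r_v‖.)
L = 0;  M = -8*sqrt(145)/145;  N = 0

Compute the unit normal N̂(u, v) = (4*sin(v)/sqrt(u^2 + 16), -4*cos(v)/sqrt(u^2 + 16), u/sqrt(u^2 + 16)), and the second partials r_uu, r_uv, r_vv. Take dot products:
  L(u, v) = r_uu · N̂ = 0,
  M(u, v) = r_uv · N̂ = -4/sqrt(u^2 + 16),
  N(u, v) = r_vv · N̂ = 0.
Evaluating at (u, v) = (9/2, pi/3):
  L = 0, M = -8*sqrt(145)/145, N = 0.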